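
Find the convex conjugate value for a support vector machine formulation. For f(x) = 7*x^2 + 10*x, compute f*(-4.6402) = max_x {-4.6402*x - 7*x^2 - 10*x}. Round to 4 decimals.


f*(y) = sup_x {y*x - a*x^2 - b*x} = sup_x {(y-b)*x - a*x^2}
FOC: (y - b) - 2a*x = 0 => x* = (y - b)/(2a)
x* = (-4.6402 - 10)/(2*7) = -1.0457
f*(-4.6402) = (y-b)^2/(4a) = (-4.6402 - 10)^2/(4*7)
= 214.3355/28 = 7.6548


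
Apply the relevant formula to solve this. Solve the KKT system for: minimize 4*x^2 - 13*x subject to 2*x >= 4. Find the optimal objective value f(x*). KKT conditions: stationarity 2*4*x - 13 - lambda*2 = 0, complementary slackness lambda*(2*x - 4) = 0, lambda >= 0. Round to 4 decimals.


Step 1: Try lambda = 0 (constraint inactive).
x_unc = 13/(2*4) = 1.625
Check: 2*1.625 = 3.25 < 4 -- violated!
Step 2: Constraint must be active: 2*x = 4
x* = 4/2 = 2.0
lambda = (2*4*2.0 - 13)/2 = 1.5
Step 3: Compute optimal value.
f(x*) = 4*2.0^2 - 13*2.0 = -10.0


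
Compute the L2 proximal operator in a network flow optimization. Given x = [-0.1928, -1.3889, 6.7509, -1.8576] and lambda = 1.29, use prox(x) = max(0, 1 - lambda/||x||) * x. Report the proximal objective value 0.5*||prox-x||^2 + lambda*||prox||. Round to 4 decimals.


Step 1: Compute ||x||.
||x|| = 7.1408
Step 2: Compute scaling factor.
scale = max(0, 1 - 1.29/7.1408) = 0.8193
Step 3: prox(x) = [-0.158, -1.138, 5.5313, -1.522]
||prox(x)|| = 5.8508
Step 4: Proximal objective.
0.5*||prox-x||^2 = 0.8321
lambda*||prox|| = 7.5475
Total = 8.3796


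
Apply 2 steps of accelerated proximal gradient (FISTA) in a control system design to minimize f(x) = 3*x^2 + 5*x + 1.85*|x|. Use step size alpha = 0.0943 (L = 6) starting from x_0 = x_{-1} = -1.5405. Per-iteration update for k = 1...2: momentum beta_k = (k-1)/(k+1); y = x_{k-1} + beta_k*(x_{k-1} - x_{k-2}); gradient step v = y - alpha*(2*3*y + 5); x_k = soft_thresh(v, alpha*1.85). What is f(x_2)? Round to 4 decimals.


FISTA on f(x) = 3*x^2 + 5*x + 1.85*|x|
L = 6, alpha = 0.0943
Iteration 1: beta = 0.0, y = -1.5405 + 0.0*(-1.5405 + 1.5405) = -1.5405
  grad(y) = -4.243, v = y - alpha*grad = -1.1404
  prox(v) = soft_thresh(-1.1404, 0.1745) = -0.9659
Iteration 2: beta = 0.3333, y = -0.9659 + 0.3333*(-0.9659 + 1.5405) = -0.7744
  grad(y) = 0.3536, v = y - alpha*grad = -0.8077
  prox(v) = soft_thresh(-0.8077, 0.1745) = -0.6333
f(x_2) = 3*(-0.6333)^2 + 5*(-0.6333) + 1.85*|-0.6333| = -0.7917


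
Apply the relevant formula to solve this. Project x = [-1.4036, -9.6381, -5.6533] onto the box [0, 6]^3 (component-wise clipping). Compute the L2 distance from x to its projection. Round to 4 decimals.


Project each component onto [0, 6].
clip(-1.4036) = 0.0, clip(-9.6381) = 0.0, clip(-5.6533) = 0.0
Projection = [0.0, 0.0, 0.0]
Squared diffs: [1.9701, 92.893, 31.9598]
Distance = sqrt(126.8229) = 11.2616


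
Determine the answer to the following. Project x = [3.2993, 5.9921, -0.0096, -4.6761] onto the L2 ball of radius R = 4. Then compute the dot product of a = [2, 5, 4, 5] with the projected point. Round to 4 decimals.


Step 1: Compute ||x|| (intermediates to 6 decimals).
||x|| = sqrt(3.2993^2 + 5.9921^2 + (-0.0096)^2 + (-4.6761)^2) = 8.285931
Step 2: Project.
Since ||x|| > R, scale = R/||x|| = 4/8.285931 = 0.482746, proj(x) = scale * x
proj(x) = [1.592724, 2.892662, -0.004634, -2.257369]
Step 3: Dot product.
a^T * proj(x) = 2*1.592724 + 5*2.892662 + 4*(-0.004634) + 5*(-2.257369) = 6.3434


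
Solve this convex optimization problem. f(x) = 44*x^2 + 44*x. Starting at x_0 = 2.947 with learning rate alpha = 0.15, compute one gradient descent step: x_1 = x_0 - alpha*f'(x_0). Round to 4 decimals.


We compute the gradient at x_0 and apply the update.
f'(x) = 88*x + 44
f'(2.947) = 88*2.947 + 44 = 303.336
x_1 = 2.947 - 0.15*303.336 = -42.5534


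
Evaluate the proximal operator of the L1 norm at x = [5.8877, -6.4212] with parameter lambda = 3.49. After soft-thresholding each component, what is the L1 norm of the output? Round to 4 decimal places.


Soft-thresholding with lambda = 3.49:
prox(5.8877) = sign(5.8877)*max(|5.8877| - 3.49, 0) = 2.3977
prox(-6.4212) = sign(-6.4212)*max(|-6.4212| - 3.49, 0) = -2.9312
prox(x) = [2.3977, -2.9312]
||prox(x)||_1 = 2.3977 + 2.9312 = 5.3289


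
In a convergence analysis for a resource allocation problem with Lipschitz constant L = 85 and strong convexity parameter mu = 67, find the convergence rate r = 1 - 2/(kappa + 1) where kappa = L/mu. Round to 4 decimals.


Step 1: Compute the condition number.
kappa = L/mu = 85/67 = 1.2687
Step 2: Compute the convergence rate.
r = 1 - 2/(kappa + 1) = 1 - 2*mu/(L + mu) = (L - mu)/(L + mu) = 18/152 = 0.1184


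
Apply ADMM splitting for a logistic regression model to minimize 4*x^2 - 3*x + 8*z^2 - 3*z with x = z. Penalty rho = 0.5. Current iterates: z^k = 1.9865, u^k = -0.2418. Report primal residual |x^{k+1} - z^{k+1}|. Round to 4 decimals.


ADMM iteration with rho = 0.5, z^k = 1.9865, u^k = -0.2418
Step 1: x-update.
Minimize 4*x^2 - 3*x + (0.5/2)*(x - 1.9865 - 0.2418)^2
FOC: (2*4 + 0.5)*x = 3 + 0.5*(1.9865 + 0.2418)
x^{k+1} = 0.484
Step 2: z-update.
Minimize 8*z^2 - 3*z + (0.5/2)*(0.484 - z - 0.2418)^2
FOC: (2*8 + 0.5)*z = 3 + 0.5*(0.484 - 0.2418)
z^{k+1} = 0.1892
Step 3: u-update.
u^{k+1} = -0.2418 + 0.484 - 0.1892 = 0.0531
Step 4: Primal residual = |0.484 - 0.1892| = 0.2949


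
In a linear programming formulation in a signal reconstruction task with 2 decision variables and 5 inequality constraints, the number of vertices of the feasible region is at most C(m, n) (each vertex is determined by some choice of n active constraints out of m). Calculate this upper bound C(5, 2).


Each vertex corresponds to some choice of n active constraints out of m, so the number of vertices is at most C(m, n) = m! / (n!(m-n)!).
m = 5, n = 2
Numerator: 5 * 4
Denominator: 2! = 2
C(5, 2) = 10


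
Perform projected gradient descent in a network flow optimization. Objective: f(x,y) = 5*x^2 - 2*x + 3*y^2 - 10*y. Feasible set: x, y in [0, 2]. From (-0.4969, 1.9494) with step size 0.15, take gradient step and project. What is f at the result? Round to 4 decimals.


Step 1: Compute gradient at (-0.4969, 1.9494).
grad_x = 2*5*-0.4969 - 2 = -6.969
grad_y = 2*3*1.9494 - 10 = 1.6964
Step 2: Gradient step.
x_raw = -0.4969 - 0.15*-6.969 = 0.5485
y_raw = 1.9494 - 0.15*1.6964 = 1.6949
Step 3: Project onto [0, 2].
x_proj = clip(0.5485) = 0.5485
y_proj = clip(1.6949) = 1.6949
Step 4: Evaluate f.
f(0.5485, 1.6949) = -7.9238


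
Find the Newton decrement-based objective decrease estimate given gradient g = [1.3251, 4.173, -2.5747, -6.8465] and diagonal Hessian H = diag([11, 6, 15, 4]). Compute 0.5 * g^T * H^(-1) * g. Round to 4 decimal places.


Step 1: H is diagonal, so H^(-1) * g = [0.1205, 0.6955, -0.1716, -1.7116].
Step 2: g^T H^(-1) g = sum_i g_i^2 / H_ii
  = (1.3251)^2/11 + (4.173)^2/6 + (-2.5747)^2/15 + (-6.8465)^2/4
  = 0.1596 + 2.9023 + 0.4419 + 11.7186 = 15.2225
Step 3: Objective decrease = 0.5 * g^T H^(-1) g = 7.6113


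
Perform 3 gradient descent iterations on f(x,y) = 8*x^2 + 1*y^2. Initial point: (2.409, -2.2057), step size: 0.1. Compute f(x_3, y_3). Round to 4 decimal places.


Gradient descent on f(x,y) = 8*x^2 + 1*y^2.
Starting point: (2.409, -2.2057), alpha = 0.1
Step 1: grad_x = 2*8*2.409 = 38.544, grad_y = 2*1*-2.2057 = -4.4114
  x_1 = 2.409 - 0.1*38.544 = -1.4454
  y_1 = -2.2057 - 0.1*-4.4114 = -1.7646
Step 2: grad_x = 2*8*-1.4454 = -23.1264, grad_y = 2*1*-1.7646 = -3.5291
  x_2 = -1.4454 - 0.1*-23.1264 = 0.8672
  y_2 = -1.7646 - 0.1*-3.5291 = -1.4116
Step 3: grad_x = 2*8*0.8672 = 13.8758, grad_y = 2*1*-1.4116 = -2.8233
  x_3 = 0.8672 - 0.1*13.8758 = -0.5203
  y_3 = -1.4116 - 0.1*-2.8233 = -1.1293
f(-0.5203, -1.1293) = 8*(-0.5203)^2 + 1*(-1.1293)^2 = 3.4414


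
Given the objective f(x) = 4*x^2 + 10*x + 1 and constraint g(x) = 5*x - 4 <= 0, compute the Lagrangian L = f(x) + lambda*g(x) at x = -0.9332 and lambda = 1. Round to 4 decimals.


Step 1: Evaluate f(x).
f(-0.9332) = 4*(-0.9332)^2 + 10*(-0.9332) + 1 = -4.8486
Step 2: Evaluate g(x).
g(-0.9332) = 5*-0.9332 - 4 = -8.666
Step 3: Compute Lagrangian.
L = -4.8486 + 1*-8.666 = -13.5146


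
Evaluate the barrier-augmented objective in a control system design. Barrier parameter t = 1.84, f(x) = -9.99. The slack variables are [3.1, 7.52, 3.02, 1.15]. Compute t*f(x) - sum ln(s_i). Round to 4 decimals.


Step 1: Compute log-barrier.
ln values: [1.1314, 2.0176, 1.1053, 0.1398]
phi = -(1.1314 + 2.0176 + 1.1053 + 0.1398) = -4.394
Step 2: Compute augmented objective.
t*f(x) = 1.84*-9.99 = -18.3816
Total = -18.3816 - 4.394 = -22.7756


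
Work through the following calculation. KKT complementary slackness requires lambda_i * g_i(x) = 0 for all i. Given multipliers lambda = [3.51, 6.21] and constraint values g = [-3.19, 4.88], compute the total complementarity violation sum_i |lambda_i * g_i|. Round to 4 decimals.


KKT complementary slackness check:
lambda_1 * g_1 = 3.51 * -3.19 = -11.1969
lambda_2 * g_2 = 6.21 * 4.88 = 30.3048
Total violation = 11.1969 + 30.3048 = 41.5017


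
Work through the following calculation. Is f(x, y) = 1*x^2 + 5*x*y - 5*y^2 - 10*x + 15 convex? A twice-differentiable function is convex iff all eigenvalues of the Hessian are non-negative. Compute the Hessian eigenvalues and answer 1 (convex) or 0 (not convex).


The Hessian of f(x,y) = 1*x^2 + 5*x*y - 5*y^2 - 10*x + 15 is:
H = [[2, 5], [5, -10]]
Trace = 2 - 10 = -8
Determinant = 2*-10 - (5)^2 = -45
Discriminant = (-8)^2 - 4*-45 = 244.0
Eigenvalues: lambda_1 = -11.8102, lambda_2 = 3.8102
The function is not convex.

0


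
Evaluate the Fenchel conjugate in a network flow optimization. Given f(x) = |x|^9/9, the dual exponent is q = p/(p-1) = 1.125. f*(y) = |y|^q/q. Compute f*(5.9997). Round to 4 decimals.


The conjugate exponent q satisfies 1/p + 1/q = 1.
p = 9, so q = 9/(9 - 1) = 1.125
|y|^q = 5.9997^1.125 = 7.5058
f*(5.9997) = 7.5058 / 1.125 = 6.6718


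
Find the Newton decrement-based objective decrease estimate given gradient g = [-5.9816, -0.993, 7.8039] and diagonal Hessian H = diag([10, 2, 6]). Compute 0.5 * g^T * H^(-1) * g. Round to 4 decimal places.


Step 1: H is diagonal, so H^(-1) * g = [-0.5982, -0.4965, 1.3007].
Step 2: g^T H^(-1) g = sum_i g_i^2 / H_ii
  = (-5.9816)^2/10 + (-0.993)^2/2 + (7.8039)^2/6
  = 3.578 + 0.493 + 10.1501 = 14.2211
Step 3: Objective decrease = 0.5 * g^T H^(-1) g = 7.1106


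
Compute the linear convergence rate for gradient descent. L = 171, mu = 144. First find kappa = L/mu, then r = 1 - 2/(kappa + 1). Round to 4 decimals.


Step 1: Compute the condition number.
kappa = L/mu = 171/144 = 1.1875
Step 2: Compute the convergence rate.
r = 1 - 2/(kappa + 1) = 1 - 2*mu/(L + mu) = (L - mu)/(L + mu) = 27/315 = 0.0857


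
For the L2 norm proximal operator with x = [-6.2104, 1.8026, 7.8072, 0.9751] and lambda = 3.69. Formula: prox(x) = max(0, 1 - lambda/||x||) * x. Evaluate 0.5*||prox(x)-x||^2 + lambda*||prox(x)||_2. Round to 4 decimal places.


Step 1: Compute ||x||.
||x|| = 10.1844
Step 2: Compute scaling factor.
scale = max(0, 1 - 3.69/10.1844) = 0.6377
Step 3: prox(x) = [-3.9603, 1.1495, 4.9785, 0.6218]
||prox(x)|| = 6.4944
Step 4: Proximal objective.
0.5*||prox-x||^2 = 6.8081
lambda*||prox|| = 23.9643
Total = 30.7723


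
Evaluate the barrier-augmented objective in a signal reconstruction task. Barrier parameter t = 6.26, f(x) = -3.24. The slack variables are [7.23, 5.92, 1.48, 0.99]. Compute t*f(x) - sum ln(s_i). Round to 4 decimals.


Step 1: Compute log-barrier.
ln values: [1.9782, 1.7783, 0.392, -0.0101]
phi = -(1.9782 + 1.7783 + 0.392 - 0.0101) = -4.1386
Step 2: Compute augmented objective.
t*f(x) = 6.26*-3.24 = -20.2824
Total = -20.2824 - 4.1386 = -24.421


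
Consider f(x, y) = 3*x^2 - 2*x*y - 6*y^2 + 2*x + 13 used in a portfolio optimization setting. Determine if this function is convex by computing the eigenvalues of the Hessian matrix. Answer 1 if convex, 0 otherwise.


The Hessian of f(x,y) = 3*x^2 - 2*x*y - 6*y^2 + 2*x + 13 is:
H = [[6, -2], [-2, -12]]
Trace = 6 - 12 = -6
Determinant = 6*-12 - (-2)^2 = -76
Discriminant = (-6)^2 - 4*-76 = 340.0
Eigenvalues: lambda_1 = -12.2195, lambda_2 = 6.2195
The function is not convex.

0


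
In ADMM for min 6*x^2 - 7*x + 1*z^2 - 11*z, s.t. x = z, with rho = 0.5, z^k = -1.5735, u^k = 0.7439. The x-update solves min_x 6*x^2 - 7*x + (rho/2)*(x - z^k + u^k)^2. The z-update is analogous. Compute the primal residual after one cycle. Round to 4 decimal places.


ADMM iteration with rho = 0.5, z^k = -1.5735, u^k = 0.7439
Step 1: x-update.
Minimize 6*x^2 - 7*x + (0.5/2)*(x + 1.5735 + 0.7439)^2
FOC: (2*6 + 0.5)*x = 7 + 0.5*(-1.5735 - 0.7439)
x^{k+1} = 0.4673
Step 2: z-update.
Minimize 1*z^2 - 11*z + (0.5/2)*(0.4673 - z + 0.7439)^2
FOC: (2*1 + 0.5)*z = 11 + 0.5*(0.4673 + 0.7439)
z^{k+1} = 4.6422
Step 3: u-update.
u^{k+1} = 0.7439 + 0.4673 - 4.6422 = -3.431
Step 4: Primal residual = |0.4673 - 4.6422| = 4.1749


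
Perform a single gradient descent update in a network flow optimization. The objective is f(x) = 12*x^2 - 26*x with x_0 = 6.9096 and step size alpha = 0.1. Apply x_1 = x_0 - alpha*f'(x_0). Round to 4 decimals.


We compute the gradient at x_0 and apply the update.
f'(x) = 24*x - 26
f'(6.9096) = 24*6.9096 - 26 = 139.8304
x_1 = 6.9096 - 0.1*139.8304 = -7.0734


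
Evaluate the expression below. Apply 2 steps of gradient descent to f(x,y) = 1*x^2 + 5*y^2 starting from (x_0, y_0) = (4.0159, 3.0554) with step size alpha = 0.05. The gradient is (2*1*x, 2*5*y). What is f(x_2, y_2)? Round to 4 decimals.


Gradient descent on f(x,y) = 1*x^2 + 5*y^2.
Starting point: (4.0159, 3.0554), alpha = 0.05
Step 1: grad_x = 2*1*4.0159 = 8.0318, grad_y = 2*5*3.0554 = 30.554
  x_1 = 4.0159 - 0.05*8.0318 = 3.6143
  y_1 = 3.0554 - 0.05*30.554 = 1.5277
Step 2: grad_x = 2*1*3.6143 = 7.2286, grad_y = 2*5*1.5277 = 15.277
  x_2 = 3.6143 - 0.05*7.2286 = 3.2529
  y_2 = 1.5277 - 0.05*15.277 = 0.7639
f(3.2529, 0.7639) = 1*3.2529^2 + 5*0.7639^2 = 13.4986


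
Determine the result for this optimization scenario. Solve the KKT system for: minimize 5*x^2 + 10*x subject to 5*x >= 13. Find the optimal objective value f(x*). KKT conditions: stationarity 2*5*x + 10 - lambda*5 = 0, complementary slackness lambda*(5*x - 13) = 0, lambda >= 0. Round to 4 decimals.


Step 1: Try lambda = 0 (constraint inactive).
x_unc = -10/(2*5) = -1.0
Check: 5*-1.0 = -5.0 < 13 -- violated!
Step 2: Constraint must be active: 5*x = 13
x* = 13/5 = 2.6
lambda = (2*5*2.6 + 10)/5 = 7.2
Step 3: Compute optimal value.
f(x*) = 5*2.6^2 + 10*2.6 = 59.8


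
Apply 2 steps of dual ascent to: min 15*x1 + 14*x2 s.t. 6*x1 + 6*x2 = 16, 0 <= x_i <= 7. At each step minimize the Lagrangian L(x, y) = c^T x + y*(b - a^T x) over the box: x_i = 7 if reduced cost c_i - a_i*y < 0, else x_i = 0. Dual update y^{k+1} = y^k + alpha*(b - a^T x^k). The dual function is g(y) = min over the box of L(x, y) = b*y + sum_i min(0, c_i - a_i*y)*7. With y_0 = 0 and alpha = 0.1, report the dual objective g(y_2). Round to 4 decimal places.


Dual ascent for LP: min 15*x1 + 14*x2, 6*x1 + 6*x2 = 16, 0 <= x_i <= 7
Step 1: y^k = 0.0, reduced costs: (15.0, 14.0)
  x^k = (0.0, 0.0), subgradient = b - a^T x = 16.0
  y^{k+1} = 0.0 + 0.1*16.0 = 1.6
Step 2: y^k = 1.6, reduced costs: (5.4, 4.4)
  x^k = (0.0, 0.0), subgradient = b - a^T x = 16.0
  y^{k+1} = 1.6 + 0.1*16.0 = 3.2
Dual objective at y_2 = 3.2: reduced costs (-4.2, -5.2), box minimizer x = (7.0, 7.0)
g(y_2) = b*y + (c1 - a1*y)*x1 + (c2 - a2*y)*x2 = 16*3.2 + (-4.2)*7.0 + (-5.2)*7.0 = 51.2 - 29.4 - 36.4 = -14.6


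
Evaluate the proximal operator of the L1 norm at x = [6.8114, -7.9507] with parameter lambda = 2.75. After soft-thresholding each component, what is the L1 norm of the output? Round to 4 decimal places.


Soft-thresholding with lambda = 2.75:
prox(6.8114) = sign(6.8114)*max(|6.8114| - 2.75, 0) = 4.0614
prox(-7.9507) = sign(-7.9507)*max(|-7.9507| - 2.75, 0) = -5.2007
prox(x) = [4.0614, -5.2007]
||prox(x)||_1 = 4.0614 + 5.2007 = 9.2621


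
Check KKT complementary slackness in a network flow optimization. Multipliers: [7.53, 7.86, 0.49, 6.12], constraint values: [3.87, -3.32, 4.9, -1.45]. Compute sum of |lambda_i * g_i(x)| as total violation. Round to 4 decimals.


KKT complementary slackness check:
lambda_1 * g_1 = 7.53 * 3.87 = 29.1411
lambda_2 * g_2 = 7.86 * -3.32 = -26.0952
lambda_3 * g_3 = 0.49 * 4.9 = 2.401
lambda_4 * g_4 = 6.12 * -1.45 = -8.874
Total violation = 29.1411 + 26.0952 + 2.401 + 8.874 = 66.5113


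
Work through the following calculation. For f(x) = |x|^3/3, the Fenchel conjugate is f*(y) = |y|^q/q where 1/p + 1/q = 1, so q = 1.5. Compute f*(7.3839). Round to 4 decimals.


The conjugate exponent q satisfies 1/p + 1/q = 1.
p = 3, so q = 3/(3 - 1) = 1.5
|y|^q = 7.3839^1.5 = 20.0645
f*(7.3839) = 20.0645 / 1.5 = 13.3763


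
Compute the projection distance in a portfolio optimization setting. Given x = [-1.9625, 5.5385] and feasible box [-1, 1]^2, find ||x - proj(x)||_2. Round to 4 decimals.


Project each component onto [-1, 1].
clip(-1.9625) = -1.0, clip(5.5385) = 1.0
Projection = [-1.0, 1.0]
Squared diffs: [0.9264, 20.598]
Distance = sqrt(21.5244) = 4.6394


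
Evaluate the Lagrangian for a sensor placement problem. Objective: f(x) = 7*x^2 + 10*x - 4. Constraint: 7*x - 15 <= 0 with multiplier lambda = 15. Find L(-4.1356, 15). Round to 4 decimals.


Step 1: Evaluate f(x).
f(-4.1356) = 7*(-4.1356)^2 + 10*(-4.1356) - 4 = 74.3663
Step 2: Evaluate g(x).
g(-4.1356) = 7*-4.1356 - 15 = -43.9492
Step 3: Compute Lagrangian.
L = 74.3663 + 15*-43.9492 = -584.8717


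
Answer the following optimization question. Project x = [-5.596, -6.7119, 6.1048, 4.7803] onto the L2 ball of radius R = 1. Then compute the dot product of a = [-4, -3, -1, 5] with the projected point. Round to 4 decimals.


Step 1: Compute ||x|| (intermediates to 6 decimals).
||x|| = sqrt((-5.596)^2 + (-6.7119)^2 + 6.1048^2 + 4.7803^2) = 11.682665
Step 2: Project.
Since ||x|| > R, scale = R/||x|| = 1/11.682665 = 0.085597, proj(x) = scale * x
proj(x) = [-0.479001, -0.574519, 0.522553, 0.409179]
Step 3: Dot product.
a^T * proj(x) = -4*(-0.479001) - 3*(-0.574519) - 1*0.522553 + 5*0.409179 = 5.1629


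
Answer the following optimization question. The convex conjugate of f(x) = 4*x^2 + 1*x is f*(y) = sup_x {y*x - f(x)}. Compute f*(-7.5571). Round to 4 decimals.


f*(y) = sup_x {y*x - a*x^2 - b*x} = sup_x {(y-b)*x - a*x^2}
FOC: (y - b) - 2a*x = 0 => x* = (y - b)/(2a)
x* = (-7.5571 - 1)/(2*4) = -1.0696
f*(-7.5571) = (y-b)^2/(4a) = (-7.5571 - 1)^2/(4*4)
= 73.224/16 = 4.5765


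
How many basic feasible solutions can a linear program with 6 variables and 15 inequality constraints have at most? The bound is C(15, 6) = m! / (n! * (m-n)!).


Each vertex corresponds to some choice of n active constraints out of m, so the number of vertices is at most C(m, n) = m! / (n!(m-n)!).
m = 15, n = 6
Numerator: 15 * 14 * 13 * 12 * 11 * 10
Denominator: 6! = 720
C(15, 6) = 5005


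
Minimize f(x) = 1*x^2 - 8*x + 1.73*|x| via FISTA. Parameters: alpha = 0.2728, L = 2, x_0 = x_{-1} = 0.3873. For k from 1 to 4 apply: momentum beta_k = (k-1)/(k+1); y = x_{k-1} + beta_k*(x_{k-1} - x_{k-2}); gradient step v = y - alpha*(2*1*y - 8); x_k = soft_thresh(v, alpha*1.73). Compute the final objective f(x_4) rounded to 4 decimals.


FISTA on f(x) = 1*x^2 - 8*x + 1.73*|x|
L = 2, alpha = 0.2728
Iteration 1: beta = 0.0, y = 0.3873 + 0.0*(0.3873 - 0.3873) = 0.3873
  grad(y) = -7.2254, v = y - alpha*grad = 2.3584
  prox(v) = soft_thresh(2.3584, 0.4719) = 1.8864
Iteration 2: beta = 0.3333, y = 1.8864 + 0.3333*(1.8864 - 0.3873) = 2.3862
  grad(y) = -3.2277, v = y - alpha*grad = 3.2667
  prox(v) = soft_thresh(3.2667, 0.4719) = 2.7947
Iteration 3: beta = 0.5, y = 2.7947 + 0.5*(2.7947 - 1.8864) = 3.2489
  grad(y) = -1.5023, v = y - alpha*grad = 3.6587
  prox(v) = soft_thresh(3.6587, 0.4719) = 3.1867
Iteration 4: beta = 0.6, y = 3.1867 + 0.6*(3.1867 - 2.7947) = 3.422
  grad(y) = -1.1561, v = y - alpha*grad = 3.7373
  prox(v) = soft_thresh(3.7373, 0.4719) = 3.2654
f(x_4) = 1*3.2654^2 - 8*3.2654 + 1.73*|3.2654| = -9.8112


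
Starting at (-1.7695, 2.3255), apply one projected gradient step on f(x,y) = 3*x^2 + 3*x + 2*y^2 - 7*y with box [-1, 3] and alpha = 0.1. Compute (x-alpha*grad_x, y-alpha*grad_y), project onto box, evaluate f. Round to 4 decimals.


Step 1: Compute gradient at (-1.7695, 2.3255).
grad_x = 2*3*-1.7695 + 3 = -7.617
grad_y = 2*2*2.3255 - 7 = 2.302
Step 2: Gradient step.
x_raw = -1.7695 - 0.1*-7.617 = -1.0078
y_raw = 2.3255 - 0.1*2.302 = 2.0953
Step 3: Project onto [-1, 3].
x_proj = clip(-1.0078) = -1.0
y_proj = clip(2.0953) = 2.0953
Step 4: Evaluate f.
f(-1.0, 2.0953) = -5.8865


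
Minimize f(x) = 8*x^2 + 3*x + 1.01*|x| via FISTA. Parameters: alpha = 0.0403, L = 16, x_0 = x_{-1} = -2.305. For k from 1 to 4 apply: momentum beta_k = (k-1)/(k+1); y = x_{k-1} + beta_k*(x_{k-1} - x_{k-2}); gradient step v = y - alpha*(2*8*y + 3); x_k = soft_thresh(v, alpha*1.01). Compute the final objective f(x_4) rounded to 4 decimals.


FISTA on f(x) = 8*x^2 + 3*x + 1.01*|x|
L = 16, alpha = 0.0403
Iteration 1: beta = 0.0, y = -2.305 + 0.0*(-2.305 + 2.305) = -2.305
  grad(y) = -33.88, v = y - alpha*grad = -0.9396
  prox(v) = soft_thresh(-0.9396, 0.0407) = -0.8989
Iteration 2: beta = 0.3333, y = -0.8989 + 0.3333*(-0.8989 + 2.305) = -0.4302
  grad(y) = -3.8839, v = y - alpha*grad = -0.2737
  prox(v) = soft_thresh(-0.2737, 0.0407) = -0.233
Iteration 3: beta = 0.5, y = -0.233 + 0.5*(-0.233 + 0.8989) = 0.0999
  grad(y) = 4.599, v = y - alpha*grad = -0.0854
  prox(v) = soft_thresh(-0.0854, 0.0407) = -0.0447
Iteration 4: beta = 0.6, y = -0.0447 + 0.6*(-0.0447 + 0.233) = 0.0683
  grad(y) = 4.0927, v = y - alpha*grad = -0.0966
  prox(v) = soft_thresh(-0.0966, 0.0407) = -0.0559
f(x_4) = 8*(-0.0559)^2 + 3*(-0.0559) + 1.01*|-0.0559| = -0.0863


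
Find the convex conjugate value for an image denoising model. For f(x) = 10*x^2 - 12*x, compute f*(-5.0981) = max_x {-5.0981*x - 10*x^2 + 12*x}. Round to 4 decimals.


f*(y) = sup_x {y*x - a*x^2 - b*x} = sup_x {(y-b)*x - a*x^2}
FOC: (y - b) - 2a*x = 0 => x* = (y - b)/(2a)
x* = (-5.0981 + 12)/(2*10) = 0.3451
f*(-5.0981) = (y-b)^2/(4a) = (-5.0981 + 12)^2/(4*10)
= 47.6362/40 = 1.1909


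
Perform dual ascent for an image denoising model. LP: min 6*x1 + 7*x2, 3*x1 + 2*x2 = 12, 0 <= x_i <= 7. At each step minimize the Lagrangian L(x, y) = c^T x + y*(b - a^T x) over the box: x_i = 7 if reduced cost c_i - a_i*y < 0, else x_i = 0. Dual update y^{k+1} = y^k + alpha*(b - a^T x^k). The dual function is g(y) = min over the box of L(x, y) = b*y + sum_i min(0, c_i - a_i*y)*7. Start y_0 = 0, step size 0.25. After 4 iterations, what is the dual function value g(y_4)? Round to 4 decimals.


Dual ascent for LP: min 6*x1 + 7*x2, 3*x1 + 2*x2 = 12, 0 <= x_i <= 7
Step 1: y^k = 0.0, reduced costs: (6.0, 7.0)
  x^k = (0.0, 0.0), subgradient = b - a^T x = 12.0
  y^{k+1} = 0.0 + 0.25*12.0 = 3.0
Step 2: y^k = 3.0, reduced costs: (-3.0, 1.0)
  x^k = (7.0, 0.0), subgradient = b - a^T x = -9.0
  y^{k+1} = 3.0 + 0.25*-9.0 = 0.75
Step 3: y^k = 0.75, reduced costs: (3.75, 5.5)
  x^k = (0.0, 0.0), subgradient = b - a^T x = 12.0
  y^{k+1} = 0.75 + 0.25*12.0 = 3.75
Step 4: y^k = 3.75, reduced costs: (-5.25, -0.5)
  x^k = (7.0, 7.0), subgradient = b - a^T x = -23.0
  y^{k+1} = 3.75 + 0.25*-23.0 = -2.0
Dual objective at y_4 = -2.0: reduced costs (12.0, 11.0), box minimizer x = (0.0, 0.0)
g(y_4) = b*y + (c1 - a1*y)*x1 + (c2 - a2*y)*x2 = 12*(-2.0) + 12.0*0.0 + 11.0*0.0 = -24.0 + 0.0 + 0.0 = -24.0


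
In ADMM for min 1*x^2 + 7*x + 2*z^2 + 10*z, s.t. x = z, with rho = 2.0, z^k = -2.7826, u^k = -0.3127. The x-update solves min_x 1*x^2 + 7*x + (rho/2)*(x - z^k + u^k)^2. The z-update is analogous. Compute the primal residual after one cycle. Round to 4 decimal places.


ADMM iteration with rho = 2.0, z^k = -2.7826, u^k = -0.3127
Step 1: x-update.
Minimize 1*x^2 + 7*x + (2.0/2)*(x + 2.7826 - 0.3127)^2
FOC: (2*1 + 2.0)*x = -7 + 2.0*(-2.7826 + 0.3127)
x^{k+1} = -2.985
Step 2: z-update.
Minimize 2*z^2 + 10*z + (2.0/2)*(-2.985 - z - 0.3127)^2
FOC: (2*2 + 2.0)*z = -10 + 2.0*(-2.985 - 0.3127)
z^{k+1} = -2.7659
Step 3: u-update.
u^{k+1} = -0.3127 - 2.985 + 2.7659 = -0.5318
Step 4: Primal residual = |-2.985 + 2.7659| = 0.2191


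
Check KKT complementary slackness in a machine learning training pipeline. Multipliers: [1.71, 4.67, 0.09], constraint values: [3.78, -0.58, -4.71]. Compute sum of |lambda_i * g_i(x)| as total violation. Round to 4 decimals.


KKT complementary slackness check:
lambda_1 * g_1 = 1.71 * 3.78 = 6.4638
lambda_2 * g_2 = 4.67 * -0.58 = -2.7086
lambda_3 * g_3 = 0.09 * -4.71 = -0.4239
Total violation = 6.4638 + 2.7086 + 0.4239 = 9.5963


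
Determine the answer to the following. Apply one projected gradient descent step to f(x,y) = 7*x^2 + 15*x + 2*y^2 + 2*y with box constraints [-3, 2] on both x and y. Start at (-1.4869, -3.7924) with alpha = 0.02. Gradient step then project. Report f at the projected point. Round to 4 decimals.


Step 1: Compute gradient at (-1.4869, -3.7924).
grad_x = 2*7*-1.4869 + 15 = -5.8166
grad_y = 2*2*-3.7924 + 2 = -13.1696
Step 2: Gradient step.
x_raw = -1.4869 - 0.02*-5.8166 = -1.3706
y_raw = -3.7924 - 0.02*-13.1696 = -3.529
Step 3: Project onto [-3, 2].
x_proj = clip(-1.3706) = -1.3706
y_proj = clip(-3.529) = -3.0
Step 4: Evaluate f.
f(-1.3706, -3.0) = 4.5907


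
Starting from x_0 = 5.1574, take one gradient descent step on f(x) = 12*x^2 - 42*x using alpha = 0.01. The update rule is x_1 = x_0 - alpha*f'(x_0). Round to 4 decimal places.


We compute the gradient at x_0 and apply the update.
f'(x) = 24*x - 42
f'(5.1574) = 24*5.1574 - 42 = 81.7776
x_1 = 5.1574 - 0.01*81.7776 = 4.3396


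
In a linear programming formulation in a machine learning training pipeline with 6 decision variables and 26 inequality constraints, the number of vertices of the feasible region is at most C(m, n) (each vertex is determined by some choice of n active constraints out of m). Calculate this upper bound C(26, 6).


Each vertex corresponds to some choice of n active constraints out of m, so the number of vertices is at most C(m, n) = m! / (n!(m-n)!).
m = 26, n = 6
Numerator: 26 * 25 * 24 * 23 * 22 * 21
Denominator: 6! = 720
C(26, 6) = 230230


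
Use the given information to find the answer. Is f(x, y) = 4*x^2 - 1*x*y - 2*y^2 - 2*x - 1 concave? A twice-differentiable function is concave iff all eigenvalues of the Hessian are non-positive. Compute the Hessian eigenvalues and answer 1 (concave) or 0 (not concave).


The Hessian of f(x,y) = 4*x^2 - 1*x*y - 2*y^2 - 2*x - 1 is:
H = [[8, -1], [-1, -4]]
Trace = 8 - 4 = 4
Determinant = 8*-4 - (-1)^2 = -33
Discriminant = (4)^2 - 4*-33 = 148.0
Eigenvalues: lambda_1 = -4.0828, lambda_2 = 8.0828
The function is not concave.

0


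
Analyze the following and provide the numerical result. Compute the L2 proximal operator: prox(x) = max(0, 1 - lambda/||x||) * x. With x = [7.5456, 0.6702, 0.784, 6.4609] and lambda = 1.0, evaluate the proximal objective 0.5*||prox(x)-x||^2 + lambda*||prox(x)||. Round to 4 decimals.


Step 1: Compute ||x||.
||x|| = 9.9871
Step 2: Compute scaling factor.
scale = max(0, 1 - 1.0/9.9871) = 0.8999
Step 3: prox(x) = [6.7901, 0.6031, 0.7055, 5.814]
||prox(x)|| = 8.9871
Step 4: Proximal objective.
0.5*||prox-x||^2 = 0.5
lambda*||prox|| = 8.9871
Total = 9.4871


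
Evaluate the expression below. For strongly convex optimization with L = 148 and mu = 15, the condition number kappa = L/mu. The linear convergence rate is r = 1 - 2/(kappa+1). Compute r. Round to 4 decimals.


Step 1: Compute the condition number.
kappa = L/mu = 148/15 = 9.8667
Step 2: Compute the convergence rate.
r = 1 - 2/(kappa + 1) = 1 - 2*mu/(L + mu) = (L - mu)/(L + mu) = 133/163 = 0.816


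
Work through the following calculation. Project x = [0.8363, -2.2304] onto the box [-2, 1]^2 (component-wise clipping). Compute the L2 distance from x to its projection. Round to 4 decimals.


Project each component onto [-2, 1].
clip(0.8363) = 0.8363, clip(-2.2304) = -2.0
Projection = [0.8363, -2.0]
Squared diffs: [0.0, 0.0531]
Distance = sqrt(0.0531) = 0.2304


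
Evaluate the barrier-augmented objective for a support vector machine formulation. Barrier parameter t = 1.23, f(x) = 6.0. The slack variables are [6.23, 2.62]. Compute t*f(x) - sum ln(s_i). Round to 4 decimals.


Step 1: Compute log-barrier.
ln values: [1.8294, 0.9632]
phi = -(1.8294 + 0.9632) = -2.7926
Step 2: Compute augmented objective.
t*f(x) = 1.23*6.0 = 7.38
Total = 7.38 - 2.7926 = 4.5874


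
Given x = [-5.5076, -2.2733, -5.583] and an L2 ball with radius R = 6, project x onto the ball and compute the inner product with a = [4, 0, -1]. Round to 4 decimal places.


Step 1: Compute ||x|| (intermediates to 6 decimals).
||x|| = sqrt((-5.5076)^2 + (-2.2733)^2 + (-5.583)^2) = 8.165258
Step 2: Project.
Since ||x|| > R, scale = R/||x|| = 6/8.165258 = 0.734821, proj(x) = scale * x
proj(x) = [-4.0471, -1.670469, -4.102506]
Step 3: Dot product.
a^T * proj(x) = 4*(-4.0471) + 0*(-1.670469) - 1*(-4.102506) = -12.0859


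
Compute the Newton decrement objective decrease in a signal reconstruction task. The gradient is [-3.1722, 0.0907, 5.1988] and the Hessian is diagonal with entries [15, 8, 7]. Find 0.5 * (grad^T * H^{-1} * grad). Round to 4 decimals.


Step 1: H is diagonal, so H^(-1) * g = [-0.2115, 0.0113, 0.7427].
Step 2: g^T H^(-1) g = sum_i g_i^2 / H_ii
  = (-3.1722)^2/15 + (0.0907)^2/8 + (5.1988)^2/7
  = 0.6709 + 0.001 + 3.8611 = 4.533
Step 3: Objective decrease = 0.5 * g^T H^(-1) g = 2.2665


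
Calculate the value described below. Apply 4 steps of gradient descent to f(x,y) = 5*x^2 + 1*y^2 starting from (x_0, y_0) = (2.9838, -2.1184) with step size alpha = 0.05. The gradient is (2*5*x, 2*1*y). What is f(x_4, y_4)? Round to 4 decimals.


Gradient descent on f(x,y) = 5*x^2 + 1*y^2.
Starting point: (2.9838, -2.1184), alpha = 0.05
Step 1: grad_x = 2*5*2.9838 = 29.838, grad_y = 2*1*-2.1184 = -4.2368
  x_1 = 2.9838 - 0.05*29.838 = 1.4919
  y_1 = -2.1184 - 0.05*-4.2368 = -1.9066
Step 2: grad_x = 2*5*1.4919 = 14.919, grad_y = 2*1*-1.9066 = -3.8131
  x_2 = 1.4919 - 0.05*14.919 = 0.746
  y_2 = -1.9066 - 0.05*-3.8131 = -1.7159
Step 3: grad_x = 2*5*0.746 = 7.4595, grad_y = 2*1*-1.7159 = -3.4318
  x_3 = 0.746 - 0.05*7.4595 = 0.373
  y_3 = -1.7159 - 0.05*-3.4318 = -1.5443
Step 4: grad_x = 2*5*0.373 = 3.7298, grad_y = 2*1*-1.5443 = -3.0886
  x_4 = 0.373 - 0.05*3.7298 = 0.1865
  y_4 = -1.5443 - 0.05*-3.0886 = -1.3899
f(0.1865, -1.3899) = 5*0.1865^2 + 1*(-1.3899)^2 = 2.1057


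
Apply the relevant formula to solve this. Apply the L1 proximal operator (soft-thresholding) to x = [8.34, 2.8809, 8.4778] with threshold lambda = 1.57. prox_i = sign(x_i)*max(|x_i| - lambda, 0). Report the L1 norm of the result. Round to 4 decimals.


Soft-thresholding with lambda = 1.57:
prox(8.34) = sign(8.34)*max(|8.34| - 1.57, 0) = 6.77
prox(2.8809) = sign(2.8809)*max(|2.8809| - 1.57, 0) = 1.3109
prox(8.4778) = sign(8.4778)*max(|8.4778| - 1.57, 0) = 6.9078
prox(x) = [6.77, 1.3109, 6.9078]
||prox(x)||_1 = 6.77 + 1.3109 + 6.9078 = 14.9887


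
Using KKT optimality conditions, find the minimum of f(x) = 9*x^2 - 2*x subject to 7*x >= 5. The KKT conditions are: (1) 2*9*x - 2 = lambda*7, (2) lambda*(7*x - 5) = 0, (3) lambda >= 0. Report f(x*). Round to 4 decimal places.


Step 1: Try lambda = 0 (constraint inactive).
x_unc = 2/(2*9) = 0.1111
Check: 7*0.1111 = 0.7777 < 5 -- violated!
Step 2: Constraint must be active: 7*x = 5
x* = 5/7 = 0.7143 (rounded; the exact value 5/7 is used below)
lambda = (2*9*(5/7) - 2)/7 = 1.551
Step 3: Compute optimal value.
f(x*) = 9*(5/7)^2 - 2*(5/7) = 3.1633


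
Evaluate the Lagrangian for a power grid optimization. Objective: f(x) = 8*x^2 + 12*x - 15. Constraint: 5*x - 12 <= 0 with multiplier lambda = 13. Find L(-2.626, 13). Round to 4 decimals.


Step 1: Evaluate f(x).
f(-2.626) = 8*(-2.626)^2 + 12*(-2.626) - 15 = 8.655
Step 2: Evaluate g(x).
g(-2.626) = 5*-2.626 - 12 = -25.13
Step 3: Compute Lagrangian.
L = 8.655 + 13*-25.13 = -318.035


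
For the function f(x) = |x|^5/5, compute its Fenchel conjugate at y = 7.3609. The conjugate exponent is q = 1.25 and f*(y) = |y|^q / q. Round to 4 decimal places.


The conjugate exponent q satisfies 1/p + 1/q = 1.
p = 5, so q = 5/(5 - 1) = 1.25
|y|^q = 7.3609^1.25 = 12.1245
f*(7.3609) = 12.1245 / 1.25 = 9.6996


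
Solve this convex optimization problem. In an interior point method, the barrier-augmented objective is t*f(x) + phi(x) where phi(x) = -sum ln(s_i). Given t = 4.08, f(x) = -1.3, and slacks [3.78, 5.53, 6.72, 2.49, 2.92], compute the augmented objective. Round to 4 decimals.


Step 1: Compute log-barrier.
ln values: [1.3297, 1.7102, 1.9051, 0.9123, 1.0716]
phi = -(1.3297 + 1.7102 + 1.9051 + 0.9123 + 1.0716) = -6.9289
Step 2: Compute augmented objective.
t*f(x) = 4.08*-1.3 = -5.304
Total = -5.304 - 6.9289 = -12.2329


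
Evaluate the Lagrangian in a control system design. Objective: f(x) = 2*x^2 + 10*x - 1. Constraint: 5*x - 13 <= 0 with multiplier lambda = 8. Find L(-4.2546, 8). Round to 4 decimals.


Step 1: Evaluate f(x).
f(-4.2546) = 2*(-4.2546)^2 + 10*(-4.2546) - 1 = -7.3428
Step 2: Evaluate g(x).
g(-4.2546) = 5*-4.2546 - 13 = -34.273
Step 3: Compute Lagrangian.
L = -7.3428 + 8*-34.273 = -281.5268


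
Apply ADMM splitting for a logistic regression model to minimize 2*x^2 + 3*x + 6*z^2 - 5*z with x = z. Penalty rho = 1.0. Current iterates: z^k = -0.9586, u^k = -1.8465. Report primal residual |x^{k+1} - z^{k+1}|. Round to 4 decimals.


ADMM iteration with rho = 1.0, z^k = -0.9586, u^k = -1.8465
Step 1: x-update.
Minimize 2*x^2 + 3*x + (1.0/2)*(x + 0.9586 - 1.8465)^2
FOC: (2*2 + 1.0)*x = -3 + 1.0*(-0.9586 + 1.8465)
x^{k+1} = -0.4224
Step 2: z-update.
Minimize 6*z^2 - 5*z + (1.0/2)*(-0.4224 - z - 1.8465)^2
FOC: (2*6 + 1.0)*z = 5 + 1.0*(-0.4224 - 1.8465)
z^{k+1} = 0.2101
Step 3: u-update.
u^{k+1} = -1.8465 - 0.4224 - 0.2101 = -2.479
Step 4: Primal residual = |-0.4224 - 0.2101| = 0.6325


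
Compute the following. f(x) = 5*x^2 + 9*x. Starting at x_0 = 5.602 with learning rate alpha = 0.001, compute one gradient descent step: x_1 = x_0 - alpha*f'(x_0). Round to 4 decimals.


We compute the gradient at x_0 and apply the update.
f'(x) = 10*x + 9
f'(5.602) = 10*5.602 + 9 = 65.02
x_1 = 5.602 - 0.001*65.02 = 5.537


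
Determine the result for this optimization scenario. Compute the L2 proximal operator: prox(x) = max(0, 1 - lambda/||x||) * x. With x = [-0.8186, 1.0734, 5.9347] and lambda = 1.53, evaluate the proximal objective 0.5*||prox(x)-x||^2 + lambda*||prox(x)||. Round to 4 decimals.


Step 1: Compute ||x||.
||x|| = 6.0863
Step 2: Compute scaling factor.
scale = max(0, 1 - 1.53/6.0863) = 0.7486
Step 3: prox(x) = [-0.6128, 0.8036, 4.4428]
||prox(x)|| = 4.5563
Step 4: Proximal objective.
0.5*||prox-x||^2 = 1.1705
lambda*||prox|| = 6.9711
Total = 8.1416


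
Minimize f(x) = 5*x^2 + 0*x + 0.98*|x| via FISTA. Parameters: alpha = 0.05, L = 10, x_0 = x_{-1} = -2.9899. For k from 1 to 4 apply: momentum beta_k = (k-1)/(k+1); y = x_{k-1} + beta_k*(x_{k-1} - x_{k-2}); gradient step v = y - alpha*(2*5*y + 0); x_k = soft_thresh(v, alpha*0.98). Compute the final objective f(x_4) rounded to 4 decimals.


FISTA on f(x) = 5*x^2 + 0*x + 0.98*|x|
L = 10, alpha = 0.05
Iteration 1: beta = 0.0, y = -2.9899 + 0.0*(-2.9899 + 2.9899) = -2.9899
  grad(y) = -29.899, v = y - alpha*grad = -1.495
  prox(v) = soft_thresh(-1.495, 0.049) = -1.446
Iteration 2: beta = 0.3333, y = -1.446 + 0.3333*(-1.446 + 2.9899) = -0.9313
  grad(y) = -9.313, v = y - alpha*grad = -0.4657
  prox(v) = soft_thresh(-0.4657, 0.049) = -0.4167
Iteration 3: beta = 0.5, y = -0.4167 + 0.5*(-0.4167 + 1.446) = 0.098
  grad(y) = 0.98, v = y - alpha*grad = 0.049
  prox(v) = soft_thresh(0.049, 0.049) = 0.0
Iteration 4: beta = 0.6, y = 0.0 + 0.6*(0.0 + 0.4167) = 0.25
  grad(y) = 2.4999, v = y - alpha*grad = 0.125
  prox(v) = soft_thresh(0.125, 0.049) = 0.076
f(x_4) = 5*0.076^2 + 0*0.076 + 0.98*|0.076| = 0.1034


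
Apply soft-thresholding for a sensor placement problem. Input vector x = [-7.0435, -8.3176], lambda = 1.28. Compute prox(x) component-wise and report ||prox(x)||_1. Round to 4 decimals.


Soft-thresholding with lambda = 1.28:
prox(-7.0435) = sign(-7.0435)*max(|-7.0435| - 1.28, 0) = -5.7635
prox(-8.3176) = sign(-8.3176)*max(|-8.3176| - 1.28, 0) = -7.0376
prox(x) = [-5.7635, -7.0376]
||prox(x)||_1 = 5.7635 + 7.0376 = 12.8011


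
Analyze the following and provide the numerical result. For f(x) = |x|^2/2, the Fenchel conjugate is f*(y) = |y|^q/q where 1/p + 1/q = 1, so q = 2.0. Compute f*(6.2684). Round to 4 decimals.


The conjugate exponent q satisfies 1/p + 1/q = 1.
p = 2, so q = 2/(2 - 1) = 2.0
|y|^q = 6.2684^2.0 = 39.2928
f*(6.2684) = 39.2928 / 2.0 = 19.6464


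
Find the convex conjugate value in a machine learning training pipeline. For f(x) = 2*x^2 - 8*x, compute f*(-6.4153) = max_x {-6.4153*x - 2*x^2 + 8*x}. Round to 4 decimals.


f*(y) = sup_x {y*x - a*x^2 - b*x} = sup_x {(y-b)*x - a*x^2}
FOC: (y - b) - 2a*x = 0 => x* = (y - b)/(2a)
x* = (-6.4153 + 8)/(2*2) = 0.3962
f*(-6.4153) = (y-b)^2/(4a) = (-6.4153 + 8)^2/(4*2)
= 2.5113/8 = 0.3139


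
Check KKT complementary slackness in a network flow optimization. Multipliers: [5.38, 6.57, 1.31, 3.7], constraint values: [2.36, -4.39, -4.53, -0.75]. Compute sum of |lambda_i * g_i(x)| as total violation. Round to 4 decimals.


KKT complementary slackness check:
lambda_1 * g_1 = 5.38 * 2.36 = 12.6968
lambda_2 * g_2 = 6.57 * -4.39 = -28.8423
lambda_3 * g_3 = 1.31 * -4.53 = -5.9343
lambda_4 * g_4 = 3.7 * -0.75 = -2.775
Total violation = 12.6968 + 28.8423 + 5.9343 + 2.775 = 50.2484


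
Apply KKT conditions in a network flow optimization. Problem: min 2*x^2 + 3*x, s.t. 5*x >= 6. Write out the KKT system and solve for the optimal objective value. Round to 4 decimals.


Step 1: Try lambda = 0 (constraint inactive).
x_unc = -3/(2*2) = -0.75
Check: 5*-0.75 = -3.75 < 6 -- violated!
Step 2: Constraint must be active: 5*x = 6
x* = 6/5 = 1.2
lambda = (2*2*1.2 + 3)/5 = 1.56
Step 3: Compute optimal value.
f(x*) = 2*1.2^2 + 3*1.2 = 6.48


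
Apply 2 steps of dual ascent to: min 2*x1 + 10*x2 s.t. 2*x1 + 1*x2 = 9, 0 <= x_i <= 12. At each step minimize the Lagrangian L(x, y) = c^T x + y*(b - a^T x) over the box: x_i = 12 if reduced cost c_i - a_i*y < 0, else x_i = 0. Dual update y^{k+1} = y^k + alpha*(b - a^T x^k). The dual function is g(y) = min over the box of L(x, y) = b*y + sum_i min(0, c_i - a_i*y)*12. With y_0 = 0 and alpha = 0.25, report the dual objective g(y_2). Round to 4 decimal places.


Dual ascent for LP: min 2*x1 + 10*x2, 2*x1 + 1*x2 = 9, 0 <= x_i <= 12
Step 1: y^k = 0.0, reduced costs: (2.0, 10.0)
  x^k = (0.0, 0.0), subgradient = b - a^T x = 9.0
  y^{k+1} = 0.0 + 0.25*9.0 = 2.25
Step 2: y^k = 2.25, reduced costs: (-2.5, 7.75)
  x^k = (12.0, 0.0), subgradient = b - a^T x = -15.0
  y^{k+1} = 2.25 + 0.25*-15.0 = -1.5
Dual objective at y_2 = -1.5: reduced costs (5.0, 11.5), box minimizer x = (0.0, 0.0)
g(y_2) = b*y + (c1 - a1*y)*x1 + (c2 - a2*y)*x2 = 9*(-1.5) + 5.0*0.0 + 11.5*0.0 = -13.5 + 0.0 + 0.0 = -13.5


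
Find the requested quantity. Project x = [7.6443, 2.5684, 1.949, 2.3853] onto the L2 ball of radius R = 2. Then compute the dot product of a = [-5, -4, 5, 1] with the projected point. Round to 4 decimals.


Step 1: Compute ||x|| (intermediates to 6 decimals).
||x|| = sqrt(7.6443^2 + 2.5684^2 + 1.949^2 + 2.3853^2) = 8.632512
Step 2: Project.
Since ||x|| > R, scale = R/||x|| = 2/8.632512 = 0.231682, proj(x) = scale * x
proj(x) = [1.771047, 0.595052, 0.451548, 0.552631]
Step 3: Dot product.
a^T * proj(x) = -5*1.771047 - 4*0.595052 + 5*0.451548 + 1*0.552631 = -8.4251


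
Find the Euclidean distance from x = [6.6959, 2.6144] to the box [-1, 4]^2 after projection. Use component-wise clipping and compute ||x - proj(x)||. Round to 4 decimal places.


Project each component onto [-1, 4].
clip(6.6959) = 4.0, clip(2.6144) = 2.6144
Projection = [4.0, 2.6144]
Squared diffs: [7.2679, 0.0]
Distance = sqrt(7.2679) = 2.6959


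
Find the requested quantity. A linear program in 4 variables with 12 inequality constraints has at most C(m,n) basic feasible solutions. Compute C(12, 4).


Each vertex corresponds to some choice of n active constraints out of m, so the number of vertices is at most C(m, n) = m! / (n!(m-n)!).
m = 12, n = 4
Numerator: 12 * 11 * 10 * 9
Denominator: 4! = 24
C(12, 4) = 495
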